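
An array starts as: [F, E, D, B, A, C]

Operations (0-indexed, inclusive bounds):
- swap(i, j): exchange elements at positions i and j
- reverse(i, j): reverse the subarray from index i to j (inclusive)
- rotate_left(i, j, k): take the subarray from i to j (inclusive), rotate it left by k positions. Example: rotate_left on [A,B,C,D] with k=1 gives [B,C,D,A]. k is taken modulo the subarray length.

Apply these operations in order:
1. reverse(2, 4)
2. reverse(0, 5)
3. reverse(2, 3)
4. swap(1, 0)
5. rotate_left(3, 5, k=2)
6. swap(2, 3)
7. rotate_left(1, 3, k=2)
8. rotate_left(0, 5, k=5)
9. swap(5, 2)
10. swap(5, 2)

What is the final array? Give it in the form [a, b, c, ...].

Answer: [E, D, A, C, F, B]

Derivation:
After 1 (reverse(2, 4)): [F, E, A, B, D, C]
After 2 (reverse(0, 5)): [C, D, B, A, E, F]
After 3 (reverse(2, 3)): [C, D, A, B, E, F]
After 4 (swap(1, 0)): [D, C, A, B, E, F]
After 5 (rotate_left(3, 5, k=2)): [D, C, A, F, B, E]
After 6 (swap(2, 3)): [D, C, F, A, B, E]
After 7 (rotate_left(1, 3, k=2)): [D, A, C, F, B, E]
After 8 (rotate_left(0, 5, k=5)): [E, D, A, C, F, B]
After 9 (swap(5, 2)): [E, D, B, C, F, A]
After 10 (swap(5, 2)): [E, D, A, C, F, B]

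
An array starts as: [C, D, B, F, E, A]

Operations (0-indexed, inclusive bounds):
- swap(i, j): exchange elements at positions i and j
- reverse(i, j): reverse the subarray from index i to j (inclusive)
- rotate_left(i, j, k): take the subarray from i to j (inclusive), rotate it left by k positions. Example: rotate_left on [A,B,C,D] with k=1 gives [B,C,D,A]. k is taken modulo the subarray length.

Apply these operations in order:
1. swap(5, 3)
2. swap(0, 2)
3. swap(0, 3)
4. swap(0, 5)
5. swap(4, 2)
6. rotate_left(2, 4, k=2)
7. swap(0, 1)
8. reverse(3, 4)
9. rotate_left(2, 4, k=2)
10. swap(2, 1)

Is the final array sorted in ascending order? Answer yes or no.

After 1 (swap(5, 3)): [C, D, B, A, E, F]
After 2 (swap(0, 2)): [B, D, C, A, E, F]
After 3 (swap(0, 3)): [A, D, C, B, E, F]
After 4 (swap(0, 5)): [F, D, C, B, E, A]
After 5 (swap(4, 2)): [F, D, E, B, C, A]
After 6 (rotate_left(2, 4, k=2)): [F, D, C, E, B, A]
After 7 (swap(0, 1)): [D, F, C, E, B, A]
After 8 (reverse(3, 4)): [D, F, C, B, E, A]
After 9 (rotate_left(2, 4, k=2)): [D, F, E, C, B, A]
After 10 (swap(2, 1)): [D, E, F, C, B, A]

Answer: no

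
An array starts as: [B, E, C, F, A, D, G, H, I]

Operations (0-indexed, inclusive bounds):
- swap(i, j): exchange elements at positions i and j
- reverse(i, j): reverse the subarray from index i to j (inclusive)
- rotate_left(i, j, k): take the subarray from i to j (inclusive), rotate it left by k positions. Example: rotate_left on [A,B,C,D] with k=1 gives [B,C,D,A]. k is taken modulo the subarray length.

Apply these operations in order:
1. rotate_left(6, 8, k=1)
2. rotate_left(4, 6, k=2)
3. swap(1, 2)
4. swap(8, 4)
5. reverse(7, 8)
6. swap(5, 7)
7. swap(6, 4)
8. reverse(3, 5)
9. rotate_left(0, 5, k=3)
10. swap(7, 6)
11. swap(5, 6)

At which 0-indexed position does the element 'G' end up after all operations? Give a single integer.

After 1 (rotate_left(6, 8, k=1)): [B, E, C, F, A, D, H, I, G]
After 2 (rotate_left(4, 6, k=2)): [B, E, C, F, H, A, D, I, G]
After 3 (swap(1, 2)): [B, C, E, F, H, A, D, I, G]
After 4 (swap(8, 4)): [B, C, E, F, G, A, D, I, H]
After 5 (reverse(7, 8)): [B, C, E, F, G, A, D, H, I]
After 6 (swap(5, 7)): [B, C, E, F, G, H, D, A, I]
After 7 (swap(6, 4)): [B, C, E, F, D, H, G, A, I]
After 8 (reverse(3, 5)): [B, C, E, H, D, F, G, A, I]
After 9 (rotate_left(0, 5, k=3)): [H, D, F, B, C, E, G, A, I]
After 10 (swap(7, 6)): [H, D, F, B, C, E, A, G, I]
After 11 (swap(5, 6)): [H, D, F, B, C, A, E, G, I]

Answer: 7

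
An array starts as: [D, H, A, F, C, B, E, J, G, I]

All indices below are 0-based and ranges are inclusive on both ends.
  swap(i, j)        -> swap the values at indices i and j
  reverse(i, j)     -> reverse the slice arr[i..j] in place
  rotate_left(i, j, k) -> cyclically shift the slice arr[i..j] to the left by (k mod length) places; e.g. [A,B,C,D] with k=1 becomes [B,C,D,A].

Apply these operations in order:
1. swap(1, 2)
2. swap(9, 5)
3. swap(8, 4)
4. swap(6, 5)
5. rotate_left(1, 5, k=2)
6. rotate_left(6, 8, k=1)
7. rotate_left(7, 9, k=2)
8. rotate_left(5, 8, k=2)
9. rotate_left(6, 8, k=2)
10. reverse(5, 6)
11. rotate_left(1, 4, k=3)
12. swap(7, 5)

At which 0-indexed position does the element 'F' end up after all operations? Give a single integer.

Answer: 2

Derivation:
After 1 (swap(1, 2)): [D, A, H, F, C, B, E, J, G, I]
After 2 (swap(9, 5)): [D, A, H, F, C, I, E, J, G, B]
After 3 (swap(8, 4)): [D, A, H, F, G, I, E, J, C, B]
After 4 (swap(6, 5)): [D, A, H, F, G, E, I, J, C, B]
After 5 (rotate_left(1, 5, k=2)): [D, F, G, E, A, H, I, J, C, B]
After 6 (rotate_left(6, 8, k=1)): [D, F, G, E, A, H, J, C, I, B]
After 7 (rotate_left(7, 9, k=2)): [D, F, G, E, A, H, J, B, C, I]
After 8 (rotate_left(5, 8, k=2)): [D, F, G, E, A, B, C, H, J, I]
After 9 (rotate_left(6, 8, k=2)): [D, F, G, E, A, B, J, C, H, I]
After 10 (reverse(5, 6)): [D, F, G, E, A, J, B, C, H, I]
After 11 (rotate_left(1, 4, k=3)): [D, A, F, G, E, J, B, C, H, I]
After 12 (swap(7, 5)): [D, A, F, G, E, C, B, J, H, I]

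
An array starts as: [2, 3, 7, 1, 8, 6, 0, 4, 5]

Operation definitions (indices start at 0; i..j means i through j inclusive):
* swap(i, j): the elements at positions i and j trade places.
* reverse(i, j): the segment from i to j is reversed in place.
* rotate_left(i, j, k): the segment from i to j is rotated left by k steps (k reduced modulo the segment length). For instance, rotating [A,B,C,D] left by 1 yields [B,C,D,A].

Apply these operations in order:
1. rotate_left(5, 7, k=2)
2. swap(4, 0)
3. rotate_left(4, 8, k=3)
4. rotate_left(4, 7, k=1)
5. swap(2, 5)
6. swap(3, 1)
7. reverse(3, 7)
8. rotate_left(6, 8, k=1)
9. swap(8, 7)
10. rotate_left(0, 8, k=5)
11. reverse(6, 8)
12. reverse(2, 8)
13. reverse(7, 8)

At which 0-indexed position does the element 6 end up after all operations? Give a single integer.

After 1 (rotate_left(5, 7, k=2)): [2, 3, 7, 1, 8, 4, 6, 0, 5]
After 2 (swap(4, 0)): [8, 3, 7, 1, 2, 4, 6, 0, 5]
After 3 (rotate_left(4, 8, k=3)): [8, 3, 7, 1, 0, 5, 2, 4, 6]
After 4 (rotate_left(4, 7, k=1)): [8, 3, 7, 1, 5, 2, 4, 0, 6]
After 5 (swap(2, 5)): [8, 3, 2, 1, 5, 7, 4, 0, 6]
After 6 (swap(3, 1)): [8, 1, 2, 3, 5, 7, 4, 0, 6]
After 7 (reverse(3, 7)): [8, 1, 2, 0, 4, 7, 5, 3, 6]
After 8 (rotate_left(6, 8, k=1)): [8, 1, 2, 0, 4, 7, 3, 6, 5]
After 9 (swap(8, 7)): [8, 1, 2, 0, 4, 7, 3, 5, 6]
After 10 (rotate_left(0, 8, k=5)): [7, 3, 5, 6, 8, 1, 2, 0, 4]
After 11 (reverse(6, 8)): [7, 3, 5, 6, 8, 1, 4, 0, 2]
After 12 (reverse(2, 8)): [7, 3, 2, 0, 4, 1, 8, 6, 5]
After 13 (reverse(7, 8)): [7, 3, 2, 0, 4, 1, 8, 5, 6]

Answer: 8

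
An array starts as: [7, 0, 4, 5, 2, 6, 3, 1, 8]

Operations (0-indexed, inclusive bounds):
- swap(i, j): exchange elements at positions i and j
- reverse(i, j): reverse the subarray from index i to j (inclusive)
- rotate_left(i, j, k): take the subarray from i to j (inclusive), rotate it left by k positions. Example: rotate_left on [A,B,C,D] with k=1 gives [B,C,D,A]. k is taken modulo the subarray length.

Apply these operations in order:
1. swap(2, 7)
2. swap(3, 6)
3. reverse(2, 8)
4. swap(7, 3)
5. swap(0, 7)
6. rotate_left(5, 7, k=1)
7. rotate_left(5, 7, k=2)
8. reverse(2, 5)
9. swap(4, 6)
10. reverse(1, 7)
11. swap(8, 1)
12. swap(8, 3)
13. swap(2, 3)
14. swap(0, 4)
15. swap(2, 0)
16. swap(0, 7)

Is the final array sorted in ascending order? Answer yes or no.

Answer: yes

Derivation:
After 1 (swap(2, 7)): [7, 0, 1, 5, 2, 6, 3, 4, 8]
After 2 (swap(3, 6)): [7, 0, 1, 3, 2, 6, 5, 4, 8]
After 3 (reverse(2, 8)): [7, 0, 8, 4, 5, 6, 2, 3, 1]
After 4 (swap(7, 3)): [7, 0, 8, 3, 5, 6, 2, 4, 1]
After 5 (swap(0, 7)): [4, 0, 8, 3, 5, 6, 2, 7, 1]
After 6 (rotate_left(5, 7, k=1)): [4, 0, 8, 3, 5, 2, 7, 6, 1]
After 7 (rotate_left(5, 7, k=2)): [4, 0, 8, 3, 5, 6, 2, 7, 1]
After 8 (reverse(2, 5)): [4, 0, 6, 5, 3, 8, 2, 7, 1]
After 9 (swap(4, 6)): [4, 0, 6, 5, 2, 8, 3, 7, 1]
After 10 (reverse(1, 7)): [4, 7, 3, 8, 2, 5, 6, 0, 1]
After 11 (swap(8, 1)): [4, 1, 3, 8, 2, 5, 6, 0, 7]
After 12 (swap(8, 3)): [4, 1, 3, 7, 2, 5, 6, 0, 8]
After 13 (swap(2, 3)): [4, 1, 7, 3, 2, 5, 6, 0, 8]
After 14 (swap(0, 4)): [2, 1, 7, 3, 4, 5, 6, 0, 8]
After 15 (swap(2, 0)): [7, 1, 2, 3, 4, 5, 6, 0, 8]
After 16 (swap(0, 7)): [0, 1, 2, 3, 4, 5, 6, 7, 8]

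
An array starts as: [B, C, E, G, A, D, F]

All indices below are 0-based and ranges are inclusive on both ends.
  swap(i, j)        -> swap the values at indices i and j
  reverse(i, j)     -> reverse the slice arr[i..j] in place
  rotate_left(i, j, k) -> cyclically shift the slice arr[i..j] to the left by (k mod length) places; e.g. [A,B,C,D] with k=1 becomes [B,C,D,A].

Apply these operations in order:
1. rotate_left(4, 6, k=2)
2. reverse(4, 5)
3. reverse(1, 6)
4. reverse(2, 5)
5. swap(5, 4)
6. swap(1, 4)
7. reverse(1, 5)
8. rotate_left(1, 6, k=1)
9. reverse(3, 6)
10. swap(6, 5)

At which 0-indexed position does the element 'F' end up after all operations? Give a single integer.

Answer: 6

Derivation:
After 1 (rotate_left(4, 6, k=2)): [B, C, E, G, F, A, D]
After 2 (reverse(4, 5)): [B, C, E, G, A, F, D]
After 3 (reverse(1, 6)): [B, D, F, A, G, E, C]
After 4 (reverse(2, 5)): [B, D, E, G, A, F, C]
After 5 (swap(5, 4)): [B, D, E, G, F, A, C]
After 6 (swap(1, 4)): [B, F, E, G, D, A, C]
After 7 (reverse(1, 5)): [B, A, D, G, E, F, C]
After 8 (rotate_left(1, 6, k=1)): [B, D, G, E, F, C, A]
After 9 (reverse(3, 6)): [B, D, G, A, C, F, E]
After 10 (swap(6, 5)): [B, D, G, A, C, E, F]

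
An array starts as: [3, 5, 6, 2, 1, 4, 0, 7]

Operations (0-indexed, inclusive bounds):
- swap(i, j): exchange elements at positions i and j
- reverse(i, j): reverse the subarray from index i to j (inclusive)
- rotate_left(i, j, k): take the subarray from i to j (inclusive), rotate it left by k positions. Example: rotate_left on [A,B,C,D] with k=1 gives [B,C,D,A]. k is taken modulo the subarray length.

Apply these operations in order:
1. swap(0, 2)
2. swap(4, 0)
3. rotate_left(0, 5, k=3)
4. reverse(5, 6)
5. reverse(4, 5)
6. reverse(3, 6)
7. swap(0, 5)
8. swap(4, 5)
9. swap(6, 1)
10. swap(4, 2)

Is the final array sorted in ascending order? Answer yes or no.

After 1 (swap(0, 2)): [6, 5, 3, 2, 1, 4, 0, 7]
After 2 (swap(4, 0)): [1, 5, 3, 2, 6, 4, 0, 7]
After 3 (rotate_left(0, 5, k=3)): [2, 6, 4, 1, 5, 3, 0, 7]
After 4 (reverse(5, 6)): [2, 6, 4, 1, 5, 0, 3, 7]
After 5 (reverse(4, 5)): [2, 6, 4, 1, 0, 5, 3, 7]
After 6 (reverse(3, 6)): [2, 6, 4, 3, 5, 0, 1, 7]
After 7 (swap(0, 5)): [0, 6, 4, 3, 5, 2, 1, 7]
After 8 (swap(4, 5)): [0, 6, 4, 3, 2, 5, 1, 7]
After 9 (swap(6, 1)): [0, 1, 4, 3, 2, 5, 6, 7]
After 10 (swap(4, 2)): [0, 1, 2, 3, 4, 5, 6, 7]

Answer: yes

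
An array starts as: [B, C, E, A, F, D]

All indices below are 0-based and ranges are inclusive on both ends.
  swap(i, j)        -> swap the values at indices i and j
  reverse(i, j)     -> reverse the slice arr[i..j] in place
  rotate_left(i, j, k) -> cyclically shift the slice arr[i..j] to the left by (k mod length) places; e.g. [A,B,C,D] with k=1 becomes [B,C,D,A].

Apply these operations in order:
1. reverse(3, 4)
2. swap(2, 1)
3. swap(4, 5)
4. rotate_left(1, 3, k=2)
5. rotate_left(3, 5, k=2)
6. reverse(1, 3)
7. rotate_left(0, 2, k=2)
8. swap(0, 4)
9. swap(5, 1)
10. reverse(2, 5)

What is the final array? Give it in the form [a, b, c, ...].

Answer: [C, D, B, E, F, A]

Derivation:
After 1 (reverse(3, 4)): [B, C, E, F, A, D]
After 2 (swap(2, 1)): [B, E, C, F, A, D]
After 3 (swap(4, 5)): [B, E, C, F, D, A]
After 4 (rotate_left(1, 3, k=2)): [B, F, E, C, D, A]
After 5 (rotate_left(3, 5, k=2)): [B, F, E, A, C, D]
After 6 (reverse(1, 3)): [B, A, E, F, C, D]
After 7 (rotate_left(0, 2, k=2)): [E, B, A, F, C, D]
After 8 (swap(0, 4)): [C, B, A, F, E, D]
After 9 (swap(5, 1)): [C, D, A, F, E, B]
After 10 (reverse(2, 5)): [C, D, B, E, F, A]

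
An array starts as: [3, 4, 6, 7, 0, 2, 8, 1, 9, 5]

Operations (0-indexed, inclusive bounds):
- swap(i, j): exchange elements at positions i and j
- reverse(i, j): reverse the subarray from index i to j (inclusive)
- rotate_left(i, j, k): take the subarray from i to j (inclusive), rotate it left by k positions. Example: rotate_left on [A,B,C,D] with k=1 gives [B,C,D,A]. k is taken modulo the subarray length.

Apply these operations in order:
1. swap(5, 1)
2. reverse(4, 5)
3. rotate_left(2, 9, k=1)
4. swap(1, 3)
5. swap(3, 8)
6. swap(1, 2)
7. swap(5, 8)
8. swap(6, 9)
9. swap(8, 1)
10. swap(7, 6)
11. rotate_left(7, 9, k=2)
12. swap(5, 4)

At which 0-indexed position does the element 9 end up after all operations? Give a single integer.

Answer: 6

Derivation:
After 1 (swap(5, 1)): [3, 2, 6, 7, 0, 4, 8, 1, 9, 5]
After 2 (reverse(4, 5)): [3, 2, 6, 7, 4, 0, 8, 1, 9, 5]
After 3 (rotate_left(2, 9, k=1)): [3, 2, 7, 4, 0, 8, 1, 9, 5, 6]
After 4 (swap(1, 3)): [3, 4, 7, 2, 0, 8, 1, 9, 5, 6]
After 5 (swap(3, 8)): [3, 4, 7, 5, 0, 8, 1, 9, 2, 6]
After 6 (swap(1, 2)): [3, 7, 4, 5, 0, 8, 1, 9, 2, 6]
After 7 (swap(5, 8)): [3, 7, 4, 5, 0, 2, 1, 9, 8, 6]
After 8 (swap(6, 9)): [3, 7, 4, 5, 0, 2, 6, 9, 8, 1]
After 9 (swap(8, 1)): [3, 8, 4, 5, 0, 2, 6, 9, 7, 1]
After 10 (swap(7, 6)): [3, 8, 4, 5, 0, 2, 9, 6, 7, 1]
After 11 (rotate_left(7, 9, k=2)): [3, 8, 4, 5, 0, 2, 9, 1, 6, 7]
After 12 (swap(5, 4)): [3, 8, 4, 5, 2, 0, 9, 1, 6, 7]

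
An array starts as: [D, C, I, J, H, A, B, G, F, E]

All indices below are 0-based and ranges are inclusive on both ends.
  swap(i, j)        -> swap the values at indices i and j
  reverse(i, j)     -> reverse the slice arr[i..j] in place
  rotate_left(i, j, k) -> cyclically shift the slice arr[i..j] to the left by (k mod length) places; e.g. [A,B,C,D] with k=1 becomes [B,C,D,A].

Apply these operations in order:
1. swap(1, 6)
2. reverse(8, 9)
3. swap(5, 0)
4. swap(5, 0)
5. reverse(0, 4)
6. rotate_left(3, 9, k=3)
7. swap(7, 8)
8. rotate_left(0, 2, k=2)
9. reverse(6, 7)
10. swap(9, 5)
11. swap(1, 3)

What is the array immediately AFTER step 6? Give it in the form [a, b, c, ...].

After 1 (swap(1, 6)): [D, B, I, J, H, A, C, G, F, E]
After 2 (reverse(8, 9)): [D, B, I, J, H, A, C, G, E, F]
After 3 (swap(5, 0)): [A, B, I, J, H, D, C, G, E, F]
After 4 (swap(5, 0)): [D, B, I, J, H, A, C, G, E, F]
After 5 (reverse(0, 4)): [H, J, I, B, D, A, C, G, E, F]
After 6 (rotate_left(3, 9, k=3)): [H, J, I, C, G, E, F, B, D, A]

Answer: [H, J, I, C, G, E, F, B, D, A]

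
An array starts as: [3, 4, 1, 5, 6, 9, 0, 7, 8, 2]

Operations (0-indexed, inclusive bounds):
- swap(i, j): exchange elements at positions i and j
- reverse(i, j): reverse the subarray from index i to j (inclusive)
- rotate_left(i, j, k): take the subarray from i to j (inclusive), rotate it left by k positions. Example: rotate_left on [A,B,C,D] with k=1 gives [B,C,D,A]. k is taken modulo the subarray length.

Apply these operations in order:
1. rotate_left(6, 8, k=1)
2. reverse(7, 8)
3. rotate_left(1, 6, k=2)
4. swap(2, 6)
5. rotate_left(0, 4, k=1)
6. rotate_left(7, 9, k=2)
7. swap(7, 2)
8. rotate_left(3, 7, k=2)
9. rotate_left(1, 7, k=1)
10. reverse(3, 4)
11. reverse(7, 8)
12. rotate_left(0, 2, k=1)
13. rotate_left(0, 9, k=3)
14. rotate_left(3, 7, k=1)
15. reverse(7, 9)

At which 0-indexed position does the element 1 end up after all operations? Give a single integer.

Answer: 4

Derivation:
After 1 (rotate_left(6, 8, k=1)): [3, 4, 1, 5, 6, 9, 7, 8, 0, 2]
After 2 (reverse(7, 8)): [3, 4, 1, 5, 6, 9, 7, 0, 8, 2]
After 3 (rotate_left(1, 6, k=2)): [3, 5, 6, 9, 7, 4, 1, 0, 8, 2]
After 4 (swap(2, 6)): [3, 5, 1, 9, 7, 4, 6, 0, 8, 2]
After 5 (rotate_left(0, 4, k=1)): [5, 1, 9, 7, 3, 4, 6, 0, 8, 2]
After 6 (rotate_left(7, 9, k=2)): [5, 1, 9, 7, 3, 4, 6, 2, 0, 8]
After 7 (swap(7, 2)): [5, 1, 2, 7, 3, 4, 6, 9, 0, 8]
After 8 (rotate_left(3, 7, k=2)): [5, 1, 2, 4, 6, 9, 7, 3, 0, 8]
After 9 (rotate_left(1, 7, k=1)): [5, 2, 4, 6, 9, 7, 3, 1, 0, 8]
After 10 (reverse(3, 4)): [5, 2, 4, 9, 6, 7, 3, 1, 0, 8]
After 11 (reverse(7, 8)): [5, 2, 4, 9, 6, 7, 3, 0, 1, 8]
After 12 (rotate_left(0, 2, k=1)): [2, 4, 5, 9, 6, 7, 3, 0, 1, 8]
After 13 (rotate_left(0, 9, k=3)): [9, 6, 7, 3, 0, 1, 8, 2, 4, 5]
After 14 (rotate_left(3, 7, k=1)): [9, 6, 7, 0, 1, 8, 2, 3, 4, 5]
After 15 (reverse(7, 9)): [9, 6, 7, 0, 1, 8, 2, 5, 4, 3]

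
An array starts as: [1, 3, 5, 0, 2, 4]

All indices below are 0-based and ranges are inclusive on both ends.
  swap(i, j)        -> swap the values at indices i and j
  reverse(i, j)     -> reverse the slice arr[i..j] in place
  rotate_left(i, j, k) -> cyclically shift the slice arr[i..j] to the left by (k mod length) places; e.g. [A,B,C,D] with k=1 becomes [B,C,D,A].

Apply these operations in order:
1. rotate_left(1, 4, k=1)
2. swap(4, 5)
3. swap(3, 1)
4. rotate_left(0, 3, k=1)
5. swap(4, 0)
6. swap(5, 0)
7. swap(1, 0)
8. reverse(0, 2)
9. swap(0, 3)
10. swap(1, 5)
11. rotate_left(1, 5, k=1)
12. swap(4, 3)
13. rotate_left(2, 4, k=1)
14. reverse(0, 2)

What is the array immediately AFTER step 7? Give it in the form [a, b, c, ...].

Answer: [0, 3, 5, 1, 2, 4]

Derivation:
After 1 (rotate_left(1, 4, k=1)): [1, 5, 0, 2, 3, 4]
After 2 (swap(4, 5)): [1, 5, 0, 2, 4, 3]
After 3 (swap(3, 1)): [1, 2, 0, 5, 4, 3]
After 4 (rotate_left(0, 3, k=1)): [2, 0, 5, 1, 4, 3]
After 5 (swap(4, 0)): [4, 0, 5, 1, 2, 3]
After 6 (swap(5, 0)): [3, 0, 5, 1, 2, 4]
After 7 (swap(1, 0)): [0, 3, 5, 1, 2, 4]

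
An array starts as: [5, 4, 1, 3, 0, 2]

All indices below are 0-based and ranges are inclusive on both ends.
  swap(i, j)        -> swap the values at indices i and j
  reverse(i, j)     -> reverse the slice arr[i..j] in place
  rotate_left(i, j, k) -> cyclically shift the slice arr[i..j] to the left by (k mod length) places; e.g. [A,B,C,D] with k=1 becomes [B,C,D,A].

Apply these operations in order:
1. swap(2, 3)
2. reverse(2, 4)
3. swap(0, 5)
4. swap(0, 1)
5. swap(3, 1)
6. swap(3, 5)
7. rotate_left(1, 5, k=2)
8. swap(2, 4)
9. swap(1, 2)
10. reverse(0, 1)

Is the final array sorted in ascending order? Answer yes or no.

Answer: no

Derivation:
After 1 (swap(2, 3)): [5, 4, 3, 1, 0, 2]
After 2 (reverse(2, 4)): [5, 4, 0, 1, 3, 2]
After 3 (swap(0, 5)): [2, 4, 0, 1, 3, 5]
After 4 (swap(0, 1)): [4, 2, 0, 1, 3, 5]
After 5 (swap(3, 1)): [4, 1, 0, 2, 3, 5]
After 6 (swap(3, 5)): [4, 1, 0, 5, 3, 2]
After 7 (rotate_left(1, 5, k=2)): [4, 5, 3, 2, 1, 0]
After 8 (swap(2, 4)): [4, 5, 1, 2, 3, 0]
After 9 (swap(1, 2)): [4, 1, 5, 2, 3, 0]
After 10 (reverse(0, 1)): [1, 4, 5, 2, 3, 0]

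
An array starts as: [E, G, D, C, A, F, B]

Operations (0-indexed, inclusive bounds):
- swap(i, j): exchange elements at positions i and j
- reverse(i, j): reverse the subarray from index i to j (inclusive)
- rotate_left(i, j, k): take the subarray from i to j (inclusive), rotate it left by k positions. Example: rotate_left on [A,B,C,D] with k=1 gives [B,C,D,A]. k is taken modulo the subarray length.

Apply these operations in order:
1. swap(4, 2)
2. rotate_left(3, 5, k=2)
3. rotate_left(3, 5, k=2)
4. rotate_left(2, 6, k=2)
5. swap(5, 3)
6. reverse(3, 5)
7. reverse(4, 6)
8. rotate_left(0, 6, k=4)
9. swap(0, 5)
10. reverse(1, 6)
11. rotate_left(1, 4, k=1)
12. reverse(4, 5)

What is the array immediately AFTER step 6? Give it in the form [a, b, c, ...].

After 1 (swap(4, 2)): [E, G, A, C, D, F, B]
After 2 (rotate_left(3, 5, k=2)): [E, G, A, F, C, D, B]
After 3 (rotate_left(3, 5, k=2)): [E, G, A, D, F, C, B]
After 4 (rotate_left(2, 6, k=2)): [E, G, F, C, B, A, D]
After 5 (swap(5, 3)): [E, G, F, A, B, C, D]
After 6 (reverse(3, 5)): [E, G, F, C, B, A, D]

Answer: [E, G, F, C, B, A, D]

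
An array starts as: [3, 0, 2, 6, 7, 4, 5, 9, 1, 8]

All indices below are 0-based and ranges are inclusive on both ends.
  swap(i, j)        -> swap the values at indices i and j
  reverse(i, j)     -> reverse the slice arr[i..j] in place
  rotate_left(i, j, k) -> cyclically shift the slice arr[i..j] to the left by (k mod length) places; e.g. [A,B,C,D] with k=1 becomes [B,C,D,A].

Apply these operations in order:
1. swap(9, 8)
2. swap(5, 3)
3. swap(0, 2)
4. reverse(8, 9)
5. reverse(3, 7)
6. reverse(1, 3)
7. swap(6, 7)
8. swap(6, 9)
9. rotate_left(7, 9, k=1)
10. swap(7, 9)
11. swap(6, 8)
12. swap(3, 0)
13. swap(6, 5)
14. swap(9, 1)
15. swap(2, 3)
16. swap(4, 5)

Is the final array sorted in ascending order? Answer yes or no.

Answer: yes

Derivation:
After 1 (swap(9, 8)): [3, 0, 2, 6, 7, 4, 5, 9, 8, 1]
After 2 (swap(5, 3)): [3, 0, 2, 4, 7, 6, 5, 9, 8, 1]
After 3 (swap(0, 2)): [2, 0, 3, 4, 7, 6, 5, 9, 8, 1]
After 4 (reverse(8, 9)): [2, 0, 3, 4, 7, 6, 5, 9, 1, 8]
After 5 (reverse(3, 7)): [2, 0, 3, 9, 5, 6, 7, 4, 1, 8]
After 6 (reverse(1, 3)): [2, 9, 3, 0, 5, 6, 7, 4, 1, 8]
After 7 (swap(6, 7)): [2, 9, 3, 0, 5, 6, 4, 7, 1, 8]
After 8 (swap(6, 9)): [2, 9, 3, 0, 5, 6, 8, 7, 1, 4]
After 9 (rotate_left(7, 9, k=1)): [2, 9, 3, 0, 5, 6, 8, 1, 4, 7]
After 10 (swap(7, 9)): [2, 9, 3, 0, 5, 6, 8, 7, 4, 1]
After 11 (swap(6, 8)): [2, 9, 3, 0, 5, 6, 4, 7, 8, 1]
After 12 (swap(3, 0)): [0, 9, 3, 2, 5, 6, 4, 7, 8, 1]
After 13 (swap(6, 5)): [0, 9, 3, 2, 5, 4, 6, 7, 8, 1]
After 14 (swap(9, 1)): [0, 1, 3, 2, 5, 4, 6, 7, 8, 9]
After 15 (swap(2, 3)): [0, 1, 2, 3, 5, 4, 6, 7, 8, 9]
After 16 (swap(4, 5)): [0, 1, 2, 3, 4, 5, 6, 7, 8, 9]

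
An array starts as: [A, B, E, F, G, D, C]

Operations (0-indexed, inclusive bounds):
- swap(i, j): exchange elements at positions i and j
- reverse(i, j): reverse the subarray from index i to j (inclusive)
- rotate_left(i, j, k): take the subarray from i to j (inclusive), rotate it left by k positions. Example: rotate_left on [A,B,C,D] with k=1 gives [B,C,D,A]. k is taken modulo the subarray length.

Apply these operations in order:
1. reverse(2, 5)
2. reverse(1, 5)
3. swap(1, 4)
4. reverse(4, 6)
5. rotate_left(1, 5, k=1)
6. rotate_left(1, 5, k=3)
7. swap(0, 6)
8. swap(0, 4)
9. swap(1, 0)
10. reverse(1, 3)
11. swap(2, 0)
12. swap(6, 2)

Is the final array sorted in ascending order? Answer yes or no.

Answer: no

Derivation:
After 1 (reverse(2, 5)): [A, B, D, G, F, E, C]
After 2 (reverse(1, 5)): [A, E, F, G, D, B, C]
After 3 (swap(1, 4)): [A, D, F, G, E, B, C]
After 4 (reverse(4, 6)): [A, D, F, G, C, B, E]
After 5 (rotate_left(1, 5, k=1)): [A, F, G, C, B, D, E]
After 6 (rotate_left(1, 5, k=3)): [A, B, D, F, G, C, E]
After 7 (swap(0, 6)): [E, B, D, F, G, C, A]
After 8 (swap(0, 4)): [G, B, D, F, E, C, A]
After 9 (swap(1, 0)): [B, G, D, F, E, C, A]
After 10 (reverse(1, 3)): [B, F, D, G, E, C, A]
After 11 (swap(2, 0)): [D, F, B, G, E, C, A]
After 12 (swap(6, 2)): [D, F, A, G, E, C, B]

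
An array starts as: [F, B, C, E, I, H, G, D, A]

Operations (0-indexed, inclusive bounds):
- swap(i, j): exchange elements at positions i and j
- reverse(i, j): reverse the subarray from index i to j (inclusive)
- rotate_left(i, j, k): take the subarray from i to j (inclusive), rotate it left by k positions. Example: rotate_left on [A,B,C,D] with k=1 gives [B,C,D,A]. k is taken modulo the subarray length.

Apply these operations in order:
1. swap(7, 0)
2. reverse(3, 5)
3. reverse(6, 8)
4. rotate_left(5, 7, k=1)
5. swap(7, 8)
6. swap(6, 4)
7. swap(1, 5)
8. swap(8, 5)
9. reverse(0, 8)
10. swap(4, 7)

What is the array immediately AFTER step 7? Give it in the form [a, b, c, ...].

After 1 (swap(7, 0)): [D, B, C, E, I, H, G, F, A]
After 2 (reverse(3, 5)): [D, B, C, H, I, E, G, F, A]
After 3 (reverse(6, 8)): [D, B, C, H, I, E, A, F, G]
After 4 (rotate_left(5, 7, k=1)): [D, B, C, H, I, A, F, E, G]
After 5 (swap(7, 8)): [D, B, C, H, I, A, F, G, E]
After 6 (swap(6, 4)): [D, B, C, H, F, A, I, G, E]
After 7 (swap(1, 5)): [D, A, C, H, F, B, I, G, E]

Answer: [D, A, C, H, F, B, I, G, E]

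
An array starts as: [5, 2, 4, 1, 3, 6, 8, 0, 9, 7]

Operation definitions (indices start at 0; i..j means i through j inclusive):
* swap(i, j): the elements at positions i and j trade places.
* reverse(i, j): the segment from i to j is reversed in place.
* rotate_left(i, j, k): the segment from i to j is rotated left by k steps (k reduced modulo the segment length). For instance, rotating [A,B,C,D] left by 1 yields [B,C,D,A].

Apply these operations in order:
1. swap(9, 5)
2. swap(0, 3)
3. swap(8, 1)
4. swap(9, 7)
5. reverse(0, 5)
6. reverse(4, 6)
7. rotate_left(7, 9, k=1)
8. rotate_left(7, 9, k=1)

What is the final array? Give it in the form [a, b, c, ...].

Answer: [7, 3, 5, 4, 8, 1, 9, 0, 6, 2]

Derivation:
After 1 (swap(9, 5)): [5, 2, 4, 1, 3, 7, 8, 0, 9, 6]
After 2 (swap(0, 3)): [1, 2, 4, 5, 3, 7, 8, 0, 9, 6]
After 3 (swap(8, 1)): [1, 9, 4, 5, 3, 7, 8, 0, 2, 6]
After 4 (swap(9, 7)): [1, 9, 4, 5, 3, 7, 8, 6, 2, 0]
After 5 (reverse(0, 5)): [7, 3, 5, 4, 9, 1, 8, 6, 2, 0]
After 6 (reverse(4, 6)): [7, 3, 5, 4, 8, 1, 9, 6, 2, 0]
After 7 (rotate_left(7, 9, k=1)): [7, 3, 5, 4, 8, 1, 9, 2, 0, 6]
After 8 (rotate_left(7, 9, k=1)): [7, 3, 5, 4, 8, 1, 9, 0, 6, 2]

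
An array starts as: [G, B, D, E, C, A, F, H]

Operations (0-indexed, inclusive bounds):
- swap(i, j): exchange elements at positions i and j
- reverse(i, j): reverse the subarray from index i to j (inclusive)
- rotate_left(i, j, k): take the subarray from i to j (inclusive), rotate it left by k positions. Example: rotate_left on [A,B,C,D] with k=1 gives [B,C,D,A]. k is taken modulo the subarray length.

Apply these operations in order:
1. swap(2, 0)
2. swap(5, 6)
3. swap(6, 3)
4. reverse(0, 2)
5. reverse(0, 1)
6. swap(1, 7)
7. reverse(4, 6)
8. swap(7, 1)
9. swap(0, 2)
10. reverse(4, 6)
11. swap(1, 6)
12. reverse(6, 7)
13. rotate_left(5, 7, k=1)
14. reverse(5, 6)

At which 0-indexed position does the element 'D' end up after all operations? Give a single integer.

After 1 (swap(2, 0)): [D, B, G, E, C, A, F, H]
After 2 (swap(5, 6)): [D, B, G, E, C, F, A, H]
After 3 (swap(6, 3)): [D, B, G, A, C, F, E, H]
After 4 (reverse(0, 2)): [G, B, D, A, C, F, E, H]
After 5 (reverse(0, 1)): [B, G, D, A, C, F, E, H]
After 6 (swap(1, 7)): [B, H, D, A, C, F, E, G]
After 7 (reverse(4, 6)): [B, H, D, A, E, F, C, G]
After 8 (swap(7, 1)): [B, G, D, A, E, F, C, H]
After 9 (swap(0, 2)): [D, G, B, A, E, F, C, H]
After 10 (reverse(4, 6)): [D, G, B, A, C, F, E, H]
After 11 (swap(1, 6)): [D, E, B, A, C, F, G, H]
After 12 (reverse(6, 7)): [D, E, B, A, C, F, H, G]
After 13 (rotate_left(5, 7, k=1)): [D, E, B, A, C, H, G, F]
After 14 (reverse(5, 6)): [D, E, B, A, C, G, H, F]

Answer: 0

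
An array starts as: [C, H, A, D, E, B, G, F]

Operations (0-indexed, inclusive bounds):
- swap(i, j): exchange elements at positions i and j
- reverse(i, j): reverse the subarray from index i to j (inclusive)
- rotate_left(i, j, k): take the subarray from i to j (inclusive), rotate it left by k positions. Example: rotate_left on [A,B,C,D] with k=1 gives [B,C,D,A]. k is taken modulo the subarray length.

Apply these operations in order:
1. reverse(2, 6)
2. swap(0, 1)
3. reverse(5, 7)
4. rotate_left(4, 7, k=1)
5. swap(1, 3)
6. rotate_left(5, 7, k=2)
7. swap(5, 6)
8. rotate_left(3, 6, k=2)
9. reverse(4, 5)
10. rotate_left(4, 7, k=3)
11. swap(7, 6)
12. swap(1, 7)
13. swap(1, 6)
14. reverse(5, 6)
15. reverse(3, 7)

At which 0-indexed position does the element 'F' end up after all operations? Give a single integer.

Answer: 1

Derivation:
After 1 (reverse(2, 6)): [C, H, G, B, E, D, A, F]
After 2 (swap(0, 1)): [H, C, G, B, E, D, A, F]
After 3 (reverse(5, 7)): [H, C, G, B, E, F, A, D]
After 4 (rotate_left(4, 7, k=1)): [H, C, G, B, F, A, D, E]
After 5 (swap(1, 3)): [H, B, G, C, F, A, D, E]
After 6 (rotate_left(5, 7, k=2)): [H, B, G, C, F, E, A, D]
After 7 (swap(5, 6)): [H, B, G, C, F, A, E, D]
After 8 (rotate_left(3, 6, k=2)): [H, B, G, A, E, C, F, D]
After 9 (reverse(4, 5)): [H, B, G, A, C, E, F, D]
After 10 (rotate_left(4, 7, k=3)): [H, B, G, A, D, C, E, F]
After 11 (swap(7, 6)): [H, B, G, A, D, C, F, E]
After 12 (swap(1, 7)): [H, E, G, A, D, C, F, B]
After 13 (swap(1, 6)): [H, F, G, A, D, C, E, B]
After 14 (reverse(5, 6)): [H, F, G, A, D, E, C, B]
After 15 (reverse(3, 7)): [H, F, G, B, C, E, D, A]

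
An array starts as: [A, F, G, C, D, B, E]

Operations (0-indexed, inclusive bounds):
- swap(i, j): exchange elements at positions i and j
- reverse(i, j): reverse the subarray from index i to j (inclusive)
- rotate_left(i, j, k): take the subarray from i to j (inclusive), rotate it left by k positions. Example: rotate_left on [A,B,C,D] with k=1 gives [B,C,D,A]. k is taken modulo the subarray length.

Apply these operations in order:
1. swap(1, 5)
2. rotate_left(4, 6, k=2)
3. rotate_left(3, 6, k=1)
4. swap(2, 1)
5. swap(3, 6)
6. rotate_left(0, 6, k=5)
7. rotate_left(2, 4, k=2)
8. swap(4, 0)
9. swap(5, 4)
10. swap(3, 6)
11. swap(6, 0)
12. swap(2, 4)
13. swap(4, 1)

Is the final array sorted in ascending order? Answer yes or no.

Answer: yes

Derivation:
After 1 (swap(1, 5)): [A, B, G, C, D, F, E]
After 2 (rotate_left(4, 6, k=2)): [A, B, G, C, E, D, F]
After 3 (rotate_left(3, 6, k=1)): [A, B, G, E, D, F, C]
After 4 (swap(2, 1)): [A, G, B, E, D, F, C]
After 5 (swap(3, 6)): [A, G, B, C, D, F, E]
After 6 (rotate_left(0, 6, k=5)): [F, E, A, G, B, C, D]
After 7 (rotate_left(2, 4, k=2)): [F, E, B, A, G, C, D]
After 8 (swap(4, 0)): [G, E, B, A, F, C, D]
After 9 (swap(5, 4)): [G, E, B, A, C, F, D]
After 10 (swap(3, 6)): [G, E, B, D, C, F, A]
After 11 (swap(6, 0)): [A, E, B, D, C, F, G]
After 12 (swap(2, 4)): [A, E, C, D, B, F, G]
After 13 (swap(4, 1)): [A, B, C, D, E, F, G]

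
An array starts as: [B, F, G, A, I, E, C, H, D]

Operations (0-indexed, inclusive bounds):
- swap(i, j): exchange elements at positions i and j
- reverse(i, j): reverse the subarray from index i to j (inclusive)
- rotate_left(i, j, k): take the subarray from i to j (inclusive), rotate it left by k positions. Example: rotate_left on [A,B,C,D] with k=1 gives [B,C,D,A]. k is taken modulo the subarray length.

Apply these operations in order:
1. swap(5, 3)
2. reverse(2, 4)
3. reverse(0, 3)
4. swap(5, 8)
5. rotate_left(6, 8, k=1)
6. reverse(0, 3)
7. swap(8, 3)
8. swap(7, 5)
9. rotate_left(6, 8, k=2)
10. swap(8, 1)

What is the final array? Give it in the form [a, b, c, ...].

Answer: [B, D, I, C, G, A, E, H, F]

Derivation:
After 1 (swap(5, 3)): [B, F, G, E, I, A, C, H, D]
After 2 (reverse(2, 4)): [B, F, I, E, G, A, C, H, D]
After 3 (reverse(0, 3)): [E, I, F, B, G, A, C, H, D]
After 4 (swap(5, 8)): [E, I, F, B, G, D, C, H, A]
After 5 (rotate_left(6, 8, k=1)): [E, I, F, B, G, D, H, A, C]
After 6 (reverse(0, 3)): [B, F, I, E, G, D, H, A, C]
After 7 (swap(8, 3)): [B, F, I, C, G, D, H, A, E]
After 8 (swap(7, 5)): [B, F, I, C, G, A, H, D, E]
After 9 (rotate_left(6, 8, k=2)): [B, F, I, C, G, A, E, H, D]
After 10 (swap(8, 1)): [B, D, I, C, G, A, E, H, F]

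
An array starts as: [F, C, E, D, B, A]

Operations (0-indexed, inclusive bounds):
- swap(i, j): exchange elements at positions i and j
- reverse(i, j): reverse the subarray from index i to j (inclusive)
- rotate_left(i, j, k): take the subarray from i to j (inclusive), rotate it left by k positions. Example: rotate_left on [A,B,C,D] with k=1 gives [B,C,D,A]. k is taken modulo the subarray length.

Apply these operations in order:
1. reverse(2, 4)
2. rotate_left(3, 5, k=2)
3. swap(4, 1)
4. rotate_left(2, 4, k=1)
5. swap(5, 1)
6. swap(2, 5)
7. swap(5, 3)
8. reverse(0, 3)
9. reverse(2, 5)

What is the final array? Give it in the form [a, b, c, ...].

After 1 (reverse(2, 4)): [F, C, B, D, E, A]
After 2 (rotate_left(3, 5, k=2)): [F, C, B, A, D, E]
After 3 (swap(4, 1)): [F, D, B, A, C, E]
After 4 (rotate_left(2, 4, k=1)): [F, D, A, C, B, E]
After 5 (swap(5, 1)): [F, E, A, C, B, D]
After 6 (swap(2, 5)): [F, E, D, C, B, A]
After 7 (swap(5, 3)): [F, E, D, A, B, C]
After 8 (reverse(0, 3)): [A, D, E, F, B, C]
After 9 (reverse(2, 5)): [A, D, C, B, F, E]

Answer: [A, D, C, B, F, E]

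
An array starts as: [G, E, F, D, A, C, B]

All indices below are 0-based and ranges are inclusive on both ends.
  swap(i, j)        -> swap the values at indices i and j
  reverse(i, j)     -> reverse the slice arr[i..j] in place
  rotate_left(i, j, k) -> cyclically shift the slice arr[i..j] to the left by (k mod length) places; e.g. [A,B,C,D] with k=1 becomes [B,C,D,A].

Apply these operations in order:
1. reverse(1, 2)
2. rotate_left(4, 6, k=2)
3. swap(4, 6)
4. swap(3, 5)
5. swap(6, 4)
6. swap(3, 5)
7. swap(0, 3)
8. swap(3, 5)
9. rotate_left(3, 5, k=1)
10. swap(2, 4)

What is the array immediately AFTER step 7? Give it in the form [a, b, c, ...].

Answer: [D, F, E, G, B, A, C]

Derivation:
After 1 (reverse(1, 2)): [G, F, E, D, A, C, B]
After 2 (rotate_left(4, 6, k=2)): [G, F, E, D, B, A, C]
After 3 (swap(4, 6)): [G, F, E, D, C, A, B]
After 4 (swap(3, 5)): [G, F, E, A, C, D, B]
After 5 (swap(6, 4)): [G, F, E, A, B, D, C]
After 6 (swap(3, 5)): [G, F, E, D, B, A, C]
After 7 (swap(0, 3)): [D, F, E, G, B, A, C]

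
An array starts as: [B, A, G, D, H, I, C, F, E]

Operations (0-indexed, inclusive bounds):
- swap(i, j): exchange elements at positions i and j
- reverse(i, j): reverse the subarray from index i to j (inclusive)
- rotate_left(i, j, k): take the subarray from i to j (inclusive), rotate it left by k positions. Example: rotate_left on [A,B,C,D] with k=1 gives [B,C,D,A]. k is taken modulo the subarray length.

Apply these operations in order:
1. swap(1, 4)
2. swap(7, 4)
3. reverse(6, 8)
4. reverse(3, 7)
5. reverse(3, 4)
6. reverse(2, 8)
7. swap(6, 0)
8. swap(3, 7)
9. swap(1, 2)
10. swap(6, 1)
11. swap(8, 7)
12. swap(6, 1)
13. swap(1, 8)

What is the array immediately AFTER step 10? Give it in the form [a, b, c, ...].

After 1 (swap(1, 4)): [B, H, G, D, A, I, C, F, E]
After 2 (swap(7, 4)): [B, H, G, D, F, I, C, A, E]
After 3 (reverse(6, 8)): [B, H, G, D, F, I, E, A, C]
After 4 (reverse(3, 7)): [B, H, G, A, E, I, F, D, C]
After 5 (reverse(3, 4)): [B, H, G, E, A, I, F, D, C]
After 6 (reverse(2, 8)): [B, H, C, D, F, I, A, E, G]
After 7 (swap(6, 0)): [A, H, C, D, F, I, B, E, G]
After 8 (swap(3, 7)): [A, H, C, E, F, I, B, D, G]
After 9 (swap(1, 2)): [A, C, H, E, F, I, B, D, G]
After 10 (swap(6, 1)): [A, B, H, E, F, I, C, D, G]

Answer: [A, B, H, E, F, I, C, D, G]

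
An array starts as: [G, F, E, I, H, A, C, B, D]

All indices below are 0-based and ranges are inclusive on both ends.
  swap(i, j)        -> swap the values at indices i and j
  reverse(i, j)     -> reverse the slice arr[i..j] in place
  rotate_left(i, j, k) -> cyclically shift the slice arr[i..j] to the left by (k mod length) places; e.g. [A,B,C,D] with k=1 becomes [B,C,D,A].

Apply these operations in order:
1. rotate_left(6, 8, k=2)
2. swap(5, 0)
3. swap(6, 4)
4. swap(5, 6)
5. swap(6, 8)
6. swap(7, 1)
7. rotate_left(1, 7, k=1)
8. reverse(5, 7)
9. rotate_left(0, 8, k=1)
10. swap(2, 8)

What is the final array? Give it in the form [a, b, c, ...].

After 1 (rotate_left(6, 8, k=2)): [G, F, E, I, H, A, D, C, B]
After 2 (swap(5, 0)): [A, F, E, I, H, G, D, C, B]
After 3 (swap(6, 4)): [A, F, E, I, D, G, H, C, B]
After 4 (swap(5, 6)): [A, F, E, I, D, H, G, C, B]
After 5 (swap(6, 8)): [A, F, E, I, D, H, B, C, G]
After 6 (swap(7, 1)): [A, C, E, I, D, H, B, F, G]
After 7 (rotate_left(1, 7, k=1)): [A, E, I, D, H, B, F, C, G]
After 8 (reverse(5, 7)): [A, E, I, D, H, C, F, B, G]
After 9 (rotate_left(0, 8, k=1)): [E, I, D, H, C, F, B, G, A]
After 10 (swap(2, 8)): [E, I, A, H, C, F, B, G, D]

Answer: [E, I, A, H, C, F, B, G, D]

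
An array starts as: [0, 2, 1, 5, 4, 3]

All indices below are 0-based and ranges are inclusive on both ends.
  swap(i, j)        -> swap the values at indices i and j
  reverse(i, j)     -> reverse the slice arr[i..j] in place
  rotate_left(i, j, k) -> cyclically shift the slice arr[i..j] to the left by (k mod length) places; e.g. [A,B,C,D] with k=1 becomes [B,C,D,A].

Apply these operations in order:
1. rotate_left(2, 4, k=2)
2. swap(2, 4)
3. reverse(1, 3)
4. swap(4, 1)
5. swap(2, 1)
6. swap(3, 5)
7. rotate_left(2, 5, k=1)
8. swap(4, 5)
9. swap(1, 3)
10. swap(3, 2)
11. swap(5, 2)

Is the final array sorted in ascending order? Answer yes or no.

Answer: yes

Derivation:
After 1 (rotate_left(2, 4, k=2)): [0, 2, 4, 1, 5, 3]
After 2 (swap(2, 4)): [0, 2, 5, 1, 4, 3]
After 3 (reverse(1, 3)): [0, 1, 5, 2, 4, 3]
After 4 (swap(4, 1)): [0, 4, 5, 2, 1, 3]
After 5 (swap(2, 1)): [0, 5, 4, 2, 1, 3]
After 6 (swap(3, 5)): [0, 5, 4, 3, 1, 2]
After 7 (rotate_left(2, 5, k=1)): [0, 5, 3, 1, 2, 4]
After 8 (swap(4, 5)): [0, 5, 3, 1, 4, 2]
After 9 (swap(1, 3)): [0, 1, 3, 5, 4, 2]
After 10 (swap(3, 2)): [0, 1, 5, 3, 4, 2]
After 11 (swap(5, 2)): [0, 1, 2, 3, 4, 5]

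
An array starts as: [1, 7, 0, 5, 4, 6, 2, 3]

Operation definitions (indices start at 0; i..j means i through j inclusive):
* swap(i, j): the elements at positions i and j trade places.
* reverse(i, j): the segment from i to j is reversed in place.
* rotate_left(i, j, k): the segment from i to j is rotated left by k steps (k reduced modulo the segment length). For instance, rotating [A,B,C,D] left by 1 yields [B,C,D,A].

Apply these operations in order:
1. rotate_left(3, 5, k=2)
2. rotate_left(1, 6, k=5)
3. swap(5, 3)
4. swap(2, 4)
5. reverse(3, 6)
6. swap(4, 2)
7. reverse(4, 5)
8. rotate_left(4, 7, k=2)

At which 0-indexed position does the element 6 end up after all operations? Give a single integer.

After 1 (rotate_left(3, 5, k=2)): [1, 7, 0, 6, 5, 4, 2, 3]
After 2 (rotate_left(1, 6, k=5)): [1, 2, 7, 0, 6, 5, 4, 3]
After 3 (swap(5, 3)): [1, 2, 7, 5, 6, 0, 4, 3]
After 4 (swap(2, 4)): [1, 2, 6, 5, 7, 0, 4, 3]
After 5 (reverse(3, 6)): [1, 2, 6, 4, 0, 7, 5, 3]
After 6 (swap(4, 2)): [1, 2, 0, 4, 6, 7, 5, 3]
After 7 (reverse(4, 5)): [1, 2, 0, 4, 7, 6, 5, 3]
After 8 (rotate_left(4, 7, k=2)): [1, 2, 0, 4, 5, 3, 7, 6]

Answer: 7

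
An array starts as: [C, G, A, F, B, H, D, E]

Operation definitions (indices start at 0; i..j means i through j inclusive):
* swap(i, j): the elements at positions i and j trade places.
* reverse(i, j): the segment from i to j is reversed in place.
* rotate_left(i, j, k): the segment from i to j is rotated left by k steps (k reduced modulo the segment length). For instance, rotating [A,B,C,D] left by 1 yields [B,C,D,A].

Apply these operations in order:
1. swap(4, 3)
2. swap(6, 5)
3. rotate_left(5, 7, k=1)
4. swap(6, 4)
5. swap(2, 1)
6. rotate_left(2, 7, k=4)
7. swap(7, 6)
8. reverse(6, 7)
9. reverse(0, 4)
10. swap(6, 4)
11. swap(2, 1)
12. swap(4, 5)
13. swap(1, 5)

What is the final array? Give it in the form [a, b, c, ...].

Answer: [G, E, D, A, B, F, C, H]

Derivation:
After 1 (swap(4, 3)): [C, G, A, B, F, H, D, E]
After 2 (swap(6, 5)): [C, G, A, B, F, D, H, E]
After 3 (rotate_left(5, 7, k=1)): [C, G, A, B, F, H, E, D]
After 4 (swap(6, 4)): [C, G, A, B, E, H, F, D]
After 5 (swap(2, 1)): [C, A, G, B, E, H, F, D]
After 6 (rotate_left(2, 7, k=4)): [C, A, F, D, G, B, E, H]
After 7 (swap(7, 6)): [C, A, F, D, G, B, H, E]
After 8 (reverse(6, 7)): [C, A, F, D, G, B, E, H]
After 9 (reverse(0, 4)): [G, D, F, A, C, B, E, H]
After 10 (swap(6, 4)): [G, D, F, A, E, B, C, H]
After 11 (swap(2, 1)): [G, F, D, A, E, B, C, H]
After 12 (swap(4, 5)): [G, F, D, A, B, E, C, H]
After 13 (swap(1, 5)): [G, E, D, A, B, F, C, H]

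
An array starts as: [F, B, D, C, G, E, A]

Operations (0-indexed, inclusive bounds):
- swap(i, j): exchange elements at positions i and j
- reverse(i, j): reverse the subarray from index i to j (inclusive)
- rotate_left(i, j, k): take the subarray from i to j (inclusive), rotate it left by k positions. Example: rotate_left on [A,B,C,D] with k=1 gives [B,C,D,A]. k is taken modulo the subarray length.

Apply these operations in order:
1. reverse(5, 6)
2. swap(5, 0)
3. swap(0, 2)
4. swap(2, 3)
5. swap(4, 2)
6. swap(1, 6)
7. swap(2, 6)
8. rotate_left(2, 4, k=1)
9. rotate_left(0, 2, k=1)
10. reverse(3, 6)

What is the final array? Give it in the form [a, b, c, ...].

Answer: [E, A, D, G, F, B, C]

Derivation:
After 1 (reverse(5, 6)): [F, B, D, C, G, A, E]
After 2 (swap(5, 0)): [A, B, D, C, G, F, E]
After 3 (swap(0, 2)): [D, B, A, C, G, F, E]
After 4 (swap(2, 3)): [D, B, C, A, G, F, E]
After 5 (swap(4, 2)): [D, B, G, A, C, F, E]
After 6 (swap(1, 6)): [D, E, G, A, C, F, B]
After 7 (swap(2, 6)): [D, E, B, A, C, F, G]
After 8 (rotate_left(2, 4, k=1)): [D, E, A, C, B, F, G]
After 9 (rotate_left(0, 2, k=1)): [E, A, D, C, B, F, G]
After 10 (reverse(3, 6)): [E, A, D, G, F, B, C]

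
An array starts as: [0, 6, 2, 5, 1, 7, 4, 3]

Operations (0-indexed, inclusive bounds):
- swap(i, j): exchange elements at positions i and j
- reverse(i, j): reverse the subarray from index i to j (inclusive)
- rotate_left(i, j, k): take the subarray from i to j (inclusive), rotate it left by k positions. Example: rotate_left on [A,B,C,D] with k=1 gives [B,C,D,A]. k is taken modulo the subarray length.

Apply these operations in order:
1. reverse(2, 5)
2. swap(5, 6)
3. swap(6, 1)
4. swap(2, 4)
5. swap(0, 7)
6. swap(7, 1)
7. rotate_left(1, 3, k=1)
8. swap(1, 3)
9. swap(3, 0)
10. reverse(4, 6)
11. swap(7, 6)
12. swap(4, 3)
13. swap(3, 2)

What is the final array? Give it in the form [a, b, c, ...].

Answer: [5, 0, 6, 1, 3, 4, 2, 7]

Derivation:
After 1 (reverse(2, 5)): [0, 6, 7, 1, 5, 2, 4, 3]
After 2 (swap(5, 6)): [0, 6, 7, 1, 5, 4, 2, 3]
After 3 (swap(6, 1)): [0, 2, 7, 1, 5, 4, 6, 3]
After 4 (swap(2, 4)): [0, 2, 5, 1, 7, 4, 6, 3]
After 5 (swap(0, 7)): [3, 2, 5, 1, 7, 4, 6, 0]
After 6 (swap(7, 1)): [3, 0, 5, 1, 7, 4, 6, 2]
After 7 (rotate_left(1, 3, k=1)): [3, 5, 1, 0, 7, 4, 6, 2]
After 8 (swap(1, 3)): [3, 0, 1, 5, 7, 4, 6, 2]
After 9 (swap(3, 0)): [5, 0, 1, 3, 7, 4, 6, 2]
After 10 (reverse(4, 6)): [5, 0, 1, 3, 6, 4, 7, 2]
After 11 (swap(7, 6)): [5, 0, 1, 3, 6, 4, 2, 7]
After 12 (swap(4, 3)): [5, 0, 1, 6, 3, 4, 2, 7]
After 13 (swap(3, 2)): [5, 0, 6, 1, 3, 4, 2, 7]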